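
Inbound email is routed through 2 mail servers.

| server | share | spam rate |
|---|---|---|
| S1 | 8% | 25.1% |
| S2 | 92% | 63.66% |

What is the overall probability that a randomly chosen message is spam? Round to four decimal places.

0.6058

P(S) = P(S|S1)·P(S1) + P(S|S2)·P(S2)
      = 0.251·0.08 + 0.6366·0.92
      = 0.02008 + 0.585672 = 0.605752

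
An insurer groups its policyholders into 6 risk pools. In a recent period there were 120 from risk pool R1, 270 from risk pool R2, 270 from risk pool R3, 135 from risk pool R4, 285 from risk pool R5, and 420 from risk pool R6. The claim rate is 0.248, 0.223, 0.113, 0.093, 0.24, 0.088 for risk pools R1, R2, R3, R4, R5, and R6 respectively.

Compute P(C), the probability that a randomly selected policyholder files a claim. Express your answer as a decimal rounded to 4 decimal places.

0.1589

Total: 120 + 270 + 270 + 135 + 285 + 420 = 1500.
P(R1) = 120/1500 = 0.08. P(R2) = 270/1500 = 0.18. P(R3) = 270/1500 = 0.18. P(R4) = 135/1500 = 0.09. P(R5) = 285/1500 = 0.19. P(R6) = 420/1500 = 0.28.
P(C) = P(C|R1)·P(R1) + P(C|R2)·P(R2) + P(C|R3)·P(R3) + P(C|R4)·P(R4) + P(C|R5)·P(R5) + P(C|R6)·P(R6)
      = 0.248·0.08 + 0.223·0.18 + 0.113·0.18 + 0.093·0.09 + 0.24·0.19 + 0.088·0.28
      = 0.01984 + 0.04014 + 0.02034 + 0.00837 + 0.0456 + 0.02464 = 0.15893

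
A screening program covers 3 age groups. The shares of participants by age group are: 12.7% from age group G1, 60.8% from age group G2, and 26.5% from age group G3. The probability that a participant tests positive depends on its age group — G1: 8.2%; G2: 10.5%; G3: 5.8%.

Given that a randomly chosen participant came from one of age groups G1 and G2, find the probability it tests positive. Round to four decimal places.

P(T|S) ≈ 0.1010

Let S = {G1, G2}.
P(S) = 0.127 + 0.608 = 0.735.
P(T ∩ S) = 0.082·0.127 + 0.105·0.608 = 0.010414 + 0.06384 = 0.074254.
P(T | S) = 0.074254 / 0.735 = 0.101026…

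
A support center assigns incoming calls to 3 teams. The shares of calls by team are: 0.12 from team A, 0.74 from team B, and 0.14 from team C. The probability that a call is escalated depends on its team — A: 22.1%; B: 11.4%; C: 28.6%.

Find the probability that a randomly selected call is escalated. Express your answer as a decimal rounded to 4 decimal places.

P(E) ≈ 0.1509

P(E) = P(E|A)·P(A) + P(E|B)·P(B) + P(E|C)·P(C)
      = 0.221·0.12 + 0.114·0.74 + 0.286·0.14
      = 0.02652 + 0.08436 + 0.04004 = 0.15092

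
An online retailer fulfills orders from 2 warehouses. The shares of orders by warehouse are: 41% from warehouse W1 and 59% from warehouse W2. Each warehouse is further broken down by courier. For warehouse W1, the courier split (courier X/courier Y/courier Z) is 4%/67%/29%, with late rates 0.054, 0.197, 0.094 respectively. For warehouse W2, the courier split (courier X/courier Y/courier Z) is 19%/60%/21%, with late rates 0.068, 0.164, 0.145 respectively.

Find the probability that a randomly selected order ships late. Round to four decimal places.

P(L|W1) = 0.04·0.054 + 0.67·0.197 + 0.29·0.094 = 0.00216 + 0.13199 + 0.02726 = 0.16141
P(L|W2) = 0.19·0.068 + 0.6·0.164 + 0.21·0.145 = 0.01292 + 0.0984 + 0.03045 = 0.14177
Then overall,
P(L) = 0.41·0.16141 + 0.59·0.14177
      = 0.0661781 + 0.0836443 = 0.1498224

0.1498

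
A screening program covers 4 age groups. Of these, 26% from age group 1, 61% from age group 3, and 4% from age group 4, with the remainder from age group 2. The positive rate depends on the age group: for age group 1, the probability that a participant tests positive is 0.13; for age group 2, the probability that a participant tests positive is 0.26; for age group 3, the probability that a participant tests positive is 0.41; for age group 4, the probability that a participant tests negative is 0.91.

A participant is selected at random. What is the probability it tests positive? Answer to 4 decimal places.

P(T) ≈ 0.3109

P(2) = 1 − (0.26 + 0.61 + 0.04) = 0.09.
P(T|4) = 1 − 0.91 = 0.09.
P(T) = P(T|1)·P(1) + P(T|2)·P(2) + P(T|3)·P(3) + P(T|4)·P(4)
      = 0.13·0.26 + 0.26·0.09 + 0.41·0.61 + 0.09·0.04
      = 0.0338 + 0.0234 + 0.2501 + 0.0036 = 0.3109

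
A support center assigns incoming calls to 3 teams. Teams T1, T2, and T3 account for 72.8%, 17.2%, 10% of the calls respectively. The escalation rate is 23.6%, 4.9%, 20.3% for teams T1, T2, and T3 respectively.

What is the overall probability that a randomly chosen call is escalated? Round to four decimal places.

P(E) = P(E|T1)·P(T1) + P(E|T2)·P(T2) + P(E|T3)·P(T3)
      = 0.236·0.728 + 0.049·0.172 + 0.203·0.1
      = 0.171808 + 0.008428 + 0.0203 = 0.200536

0.2005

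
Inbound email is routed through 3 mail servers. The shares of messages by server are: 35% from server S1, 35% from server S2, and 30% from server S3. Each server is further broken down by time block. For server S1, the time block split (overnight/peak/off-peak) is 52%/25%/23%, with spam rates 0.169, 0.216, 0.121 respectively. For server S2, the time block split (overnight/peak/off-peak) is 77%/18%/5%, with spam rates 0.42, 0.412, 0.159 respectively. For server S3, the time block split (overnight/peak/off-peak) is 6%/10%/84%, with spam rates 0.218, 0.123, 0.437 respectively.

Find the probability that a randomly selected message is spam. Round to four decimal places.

0.3191

P(S|S1) = 0.52·0.169 + 0.25·0.216 + 0.23·0.121 = 0.08788 + 0.054 + 0.02783 = 0.16971
P(S|S2) = 0.77·0.42 + 0.18·0.412 + 0.05·0.159 = 0.3234 + 0.07416 + 0.00795 = 0.40551
P(S|S3) = 0.06·0.218 + 0.1·0.123 + 0.84·0.437 = 0.01308 + 0.0123 + 0.36708 = 0.39246
By total probability over the outer partition,
P(S) = 0.35·0.16971 + 0.35·0.40551 + 0.3·0.39246
      = 0.0593985 + 0.1419285 + 0.117738 = 0.319065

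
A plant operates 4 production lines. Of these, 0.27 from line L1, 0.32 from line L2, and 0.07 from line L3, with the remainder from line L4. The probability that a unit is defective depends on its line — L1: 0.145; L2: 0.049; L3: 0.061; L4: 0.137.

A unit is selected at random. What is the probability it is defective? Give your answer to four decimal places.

P(L4) = 1 − (0.27 + 0.32 + 0.07) = 0.34.
P(D) = P(D|L1)·P(L1) + P(D|L2)·P(L2) + P(D|L3)·P(L3) + P(D|L4)·P(L4)
      = 0.145·0.27 + 0.049·0.32 + 0.061·0.07 + 0.137·0.34
      = 0.03915 + 0.01568 + 0.00427 + 0.04658 = 0.10568

P(D) ≈ 0.1057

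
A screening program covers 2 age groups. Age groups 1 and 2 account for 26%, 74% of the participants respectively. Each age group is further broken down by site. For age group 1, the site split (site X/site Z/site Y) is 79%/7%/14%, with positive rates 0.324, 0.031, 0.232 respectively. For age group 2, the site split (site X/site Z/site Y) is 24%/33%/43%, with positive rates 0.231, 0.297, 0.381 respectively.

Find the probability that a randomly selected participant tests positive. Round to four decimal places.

0.3103

P(T|1) = 0.79·0.324 + 0.07·0.031 + 0.14·0.232 = 0.25596 + 0.00217 + 0.03248 = 0.29061
P(T|2) = 0.24·0.231 + 0.33·0.297 + 0.43·0.381 = 0.05544 + 0.09801 + 0.16383 = 0.31728
Then overall,
P(T) = 0.26·0.29061 + 0.74·0.31728
      = 0.0755586 + 0.2347872 = 0.3103458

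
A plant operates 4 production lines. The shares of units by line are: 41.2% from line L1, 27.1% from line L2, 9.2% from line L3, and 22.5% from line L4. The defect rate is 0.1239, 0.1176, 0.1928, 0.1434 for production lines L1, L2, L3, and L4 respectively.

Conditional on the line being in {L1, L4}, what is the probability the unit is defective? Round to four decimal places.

Let S = {L1, L4}.
P(S) = 0.412 + 0.225 = 0.637.
P(D ∩ S) = 0.1239·0.412 + 0.1434·0.225 = 0.0510468 + 0.032265 = 0.0833118.
P(D | S) = 0.0833118 / 0.637 = 0.130788…

0.1308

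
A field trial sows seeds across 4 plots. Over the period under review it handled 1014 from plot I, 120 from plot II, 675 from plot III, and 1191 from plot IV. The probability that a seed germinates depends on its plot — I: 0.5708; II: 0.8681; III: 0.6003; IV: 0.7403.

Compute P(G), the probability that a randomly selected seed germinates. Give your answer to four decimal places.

P(G) ≈ 0.6566

Total: 1014 + 120 + 675 + 1191 = 3000.
P(I) = 1014/3000 = 0.338. P(II) = 120/3000 = 0.04. P(III) = 675/3000 = 0.225. P(IV) = 1191/3000 = 0.397.
Summing over the partition,
P(G) = P(G|I)·P(I) + P(G|II)·P(II) + P(G|III)·P(III) + P(G|IV)·P(IV)
      = 0.5708·0.338 + 0.8681·0.04 + 0.6003·0.225 + 0.7403·0.397
      = 0.1929304 + 0.034724 + 0.1350675 + 0.2938991 = 0.656621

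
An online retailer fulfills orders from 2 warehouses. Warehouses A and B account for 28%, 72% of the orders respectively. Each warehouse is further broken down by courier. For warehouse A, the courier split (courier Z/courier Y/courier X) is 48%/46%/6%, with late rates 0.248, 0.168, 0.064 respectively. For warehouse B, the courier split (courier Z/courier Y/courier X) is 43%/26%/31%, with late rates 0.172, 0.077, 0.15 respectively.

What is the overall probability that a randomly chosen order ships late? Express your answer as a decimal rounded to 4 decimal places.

P(L|A) = 0.48·0.248 + 0.46·0.168 + 0.06·0.064 = 0.11904 + 0.07728 + 0.00384 = 0.20016
P(L|B) = 0.43·0.172 + 0.26·0.077 + 0.31·0.15 = 0.07396 + 0.02002 + 0.0465 = 0.14048
By total probability over the outer partition,
P(L) = 0.28·0.20016 + 0.72·0.14048
      = 0.0560448 + 0.1011456 = 0.1571904

0.1572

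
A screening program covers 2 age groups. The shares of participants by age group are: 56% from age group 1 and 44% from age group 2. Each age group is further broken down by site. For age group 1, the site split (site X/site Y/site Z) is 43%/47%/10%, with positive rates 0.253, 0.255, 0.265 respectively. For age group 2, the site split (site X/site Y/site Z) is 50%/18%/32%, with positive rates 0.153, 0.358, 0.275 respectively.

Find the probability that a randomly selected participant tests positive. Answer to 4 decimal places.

0.2436

P(T|1) = 0.43·0.253 + 0.47·0.255 + 0.1·0.265 = 0.10879 + 0.11985 + 0.0265 = 0.25514
P(T|2) = 0.5·0.153 + 0.18·0.358 + 0.32·0.275 = 0.0765 + 0.06444 + 0.088 = 0.22894
By total probability over the outer partition,
P(T) = 0.56·0.25514 + 0.44·0.22894
      = 0.1428784 + 0.1007336 = 0.243612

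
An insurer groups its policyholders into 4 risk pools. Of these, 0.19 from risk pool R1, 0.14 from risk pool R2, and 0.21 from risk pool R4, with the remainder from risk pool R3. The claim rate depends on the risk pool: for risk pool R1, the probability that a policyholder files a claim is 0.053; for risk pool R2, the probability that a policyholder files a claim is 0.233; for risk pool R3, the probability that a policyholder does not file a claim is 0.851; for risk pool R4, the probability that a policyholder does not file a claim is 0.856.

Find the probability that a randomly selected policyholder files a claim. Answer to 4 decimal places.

P(C) ≈ 0.1415

P(R3) = 1 − (0.19 + 0.14 + 0.21) = 0.46.
P(C|R3) = 1 − 0.851 = 0.149.
P(C|R4) = 1 − 0.856 = 0.144.
Summing over the partition,
P(C) = P(C|R1)·P(R1) + P(C|R2)·P(R2) + P(C|R3)·P(R3) + P(C|R4)·P(R4)
      = 0.053·0.19 + 0.233·0.14 + 0.149·0.46 + 0.144·0.21
      = 0.01007 + 0.03262 + 0.06854 + 0.03024 = 0.14147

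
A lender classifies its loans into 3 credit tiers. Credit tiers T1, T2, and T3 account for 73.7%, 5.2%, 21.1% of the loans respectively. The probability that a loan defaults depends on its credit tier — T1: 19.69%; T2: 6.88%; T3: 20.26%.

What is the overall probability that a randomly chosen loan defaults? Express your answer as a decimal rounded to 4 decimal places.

By the law of total probability,
P(D) = P(D|T1)·P(T1) + P(D|T2)·P(T2) + P(D|T3)·P(T3)
      = 0.1969·0.737 + 0.0688·0.052 + 0.2026·0.211
      = 0.1451153 + 0.0035776 + 0.0427486 = 0.1914415

P(D) ≈ 0.1914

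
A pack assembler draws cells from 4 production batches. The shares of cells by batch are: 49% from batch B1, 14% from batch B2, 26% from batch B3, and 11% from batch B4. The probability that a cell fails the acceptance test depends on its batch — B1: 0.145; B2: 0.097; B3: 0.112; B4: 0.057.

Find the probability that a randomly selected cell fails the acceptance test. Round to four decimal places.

0.1200

Summing over the partition,
P(F) = P(F|B1)·P(B1) + P(F|B2)·P(B2) + P(F|B3)·P(B3) + P(F|B4)·P(B4)
      = 0.145·0.49 + 0.097·0.14 + 0.112·0.26 + 0.057·0.11
      = 0.07105 + 0.01358 + 0.02912 + 0.00627 = 0.12002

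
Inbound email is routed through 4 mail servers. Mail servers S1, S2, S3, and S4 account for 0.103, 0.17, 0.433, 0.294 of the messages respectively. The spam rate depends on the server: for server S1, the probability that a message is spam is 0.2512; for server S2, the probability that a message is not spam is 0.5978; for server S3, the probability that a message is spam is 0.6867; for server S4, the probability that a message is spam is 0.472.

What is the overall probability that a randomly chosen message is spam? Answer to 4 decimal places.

P(S|S2) = 1 − 0.5978 = 0.4022.
Using total probability over the partition,
P(S) = P(S|S1)·P(S1) + P(S|S2)·P(S2) + P(S|S3)·P(S3) + P(S|S4)·P(S4)
      = 0.2512·0.103 + 0.4022·0.17 + 0.6867·0.433 + 0.472·0.294
      = 0.0258736 + 0.068374 + 0.2973411 + 0.138768 = 0.5303567

0.5304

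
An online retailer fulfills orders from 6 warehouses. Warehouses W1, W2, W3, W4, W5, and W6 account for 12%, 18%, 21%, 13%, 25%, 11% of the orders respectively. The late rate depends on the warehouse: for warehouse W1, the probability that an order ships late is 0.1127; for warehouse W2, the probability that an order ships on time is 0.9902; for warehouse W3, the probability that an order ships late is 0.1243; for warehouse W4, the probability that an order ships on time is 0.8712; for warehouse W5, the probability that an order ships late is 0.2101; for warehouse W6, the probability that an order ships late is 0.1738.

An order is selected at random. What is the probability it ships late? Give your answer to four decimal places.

0.1298

P(L|W2) = 1 − 0.9902 = 0.0098.
P(L|W4) = 1 − 0.8712 = 0.1288.
P(L) = P(L|W1)·P(W1) + P(L|W2)·P(W2) + P(L|W3)·P(W3) + P(L|W4)·P(W4) + P(L|W5)·P(W5) + P(L|W6)·P(W6)
      = 0.1127·0.12 + 0.0098·0.18 + 0.1243·0.21 + 0.1288·0.13 + 0.2101·0.25 + 0.1738·0.11
      = 0.013524 + 0.001764 + 0.026103 + 0.016744 + 0.052525 + 0.019118 = 0.129778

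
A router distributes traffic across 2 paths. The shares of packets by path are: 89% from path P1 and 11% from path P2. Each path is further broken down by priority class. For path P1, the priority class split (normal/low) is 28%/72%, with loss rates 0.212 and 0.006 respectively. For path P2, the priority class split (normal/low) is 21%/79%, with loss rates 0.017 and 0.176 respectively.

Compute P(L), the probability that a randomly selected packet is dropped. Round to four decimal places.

P(L|P1) = 0.28·0.212 + 0.72·0.006 = 0.05936 + 0.00432 = 0.06368
P(L|P2) = 0.21·0.017 + 0.79·0.176 = 0.00357 + 0.13904 = 0.14261
Then overall,
P(L) = 0.89·0.06368 + 0.11·0.14261
      = 0.0566752 + 0.0156871 = 0.0723623

P(L) ≈ 0.0724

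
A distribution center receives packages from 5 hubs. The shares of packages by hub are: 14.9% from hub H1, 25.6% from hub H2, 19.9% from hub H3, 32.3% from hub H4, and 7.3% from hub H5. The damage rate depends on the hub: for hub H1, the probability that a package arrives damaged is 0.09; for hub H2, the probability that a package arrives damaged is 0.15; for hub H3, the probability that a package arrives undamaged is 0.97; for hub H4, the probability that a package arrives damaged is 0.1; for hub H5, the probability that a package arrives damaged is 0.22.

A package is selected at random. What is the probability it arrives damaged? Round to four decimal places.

P(D|H3) = 1 − 0.97 = 0.03.
P(D) = P(D|H1)·P(H1) + P(D|H2)·P(H2) + P(D|H3)·P(H3) + P(D|H4)·P(H4) + P(D|H5)·P(H5)
      = 0.09·0.149 + 0.15·0.256 + 0.03·0.199 + 0.1·0.323 + 0.22·0.073
      = 0.01341 + 0.0384 + 0.00597 + 0.0323 + 0.01606 = 0.10614

P(D) ≈ 0.1061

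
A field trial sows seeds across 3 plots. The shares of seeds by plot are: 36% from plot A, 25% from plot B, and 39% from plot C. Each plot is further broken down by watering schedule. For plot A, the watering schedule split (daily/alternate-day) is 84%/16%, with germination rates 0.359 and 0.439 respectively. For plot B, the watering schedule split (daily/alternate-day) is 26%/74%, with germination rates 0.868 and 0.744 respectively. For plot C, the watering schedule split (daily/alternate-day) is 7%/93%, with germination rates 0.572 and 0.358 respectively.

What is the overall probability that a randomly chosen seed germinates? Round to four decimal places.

P(G) ≈ 0.4734

P(G|A) = 0.84·0.359 + 0.16·0.439 = 0.30156 + 0.07024 = 0.3718
P(G|B) = 0.26·0.868 + 0.74·0.744 = 0.22568 + 0.55056 = 0.77624
P(G|C) = 0.07·0.572 + 0.93·0.358 = 0.04004 + 0.33294 = 0.37298
By total probability over the outer partition,
P(G) = 0.36·0.3718 + 0.25·0.77624 + 0.39·0.37298
      = 0.133848 + 0.19406 + 0.1454622 = 0.4733702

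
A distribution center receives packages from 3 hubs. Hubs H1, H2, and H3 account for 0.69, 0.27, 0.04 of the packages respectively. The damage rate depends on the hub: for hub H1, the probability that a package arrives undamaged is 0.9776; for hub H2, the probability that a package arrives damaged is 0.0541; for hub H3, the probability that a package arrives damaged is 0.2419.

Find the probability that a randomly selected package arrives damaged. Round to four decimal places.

P(D|H1) = 1 − 0.9776 = 0.0224.
By the law of total probability,
P(D) = P(D|H1)·P(H1) + P(D|H2)·P(H2) + P(D|H3)·P(H3)
      = 0.0224·0.69 + 0.0541·0.27 + 0.2419·0.04
      = 0.015456 + 0.014607 + 0.009676 = 0.039739

0.0397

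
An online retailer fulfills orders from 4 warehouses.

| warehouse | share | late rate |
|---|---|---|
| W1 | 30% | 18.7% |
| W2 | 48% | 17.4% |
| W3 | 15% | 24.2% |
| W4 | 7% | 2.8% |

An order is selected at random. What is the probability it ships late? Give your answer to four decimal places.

P(L) = P(L|W1)·P(W1) + P(L|W2)·P(W2) + P(L|W3)·P(W3) + P(L|W4)·P(W4)
      = 0.187·0.3 + 0.174·0.48 + 0.242·0.15 + 0.028·0.07
      = 0.0561 + 0.08352 + 0.0363 + 0.00196 = 0.17788

0.1779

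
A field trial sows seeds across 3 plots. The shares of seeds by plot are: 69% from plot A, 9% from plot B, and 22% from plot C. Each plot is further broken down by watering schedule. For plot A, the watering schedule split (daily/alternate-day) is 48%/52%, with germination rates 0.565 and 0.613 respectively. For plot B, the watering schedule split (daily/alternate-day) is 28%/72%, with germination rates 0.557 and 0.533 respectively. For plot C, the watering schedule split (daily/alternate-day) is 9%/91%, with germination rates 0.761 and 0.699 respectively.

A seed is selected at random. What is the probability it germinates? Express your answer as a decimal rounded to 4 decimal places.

P(G|A) = 0.48·0.565 + 0.52·0.613 = 0.2712 + 0.31876 = 0.58996
P(G|B) = 0.28·0.557 + 0.72·0.533 = 0.15596 + 0.38376 = 0.53972
P(G|C) = 0.09·0.761 + 0.91·0.699 = 0.06849 + 0.63609 = 0.70458
By total probability over the outer partition,
P(G) = 0.69·0.58996 + 0.09·0.53972 + 0.22·0.70458
      = 0.4070724 + 0.0485748 + 0.1550076 = 0.6106548

0.6107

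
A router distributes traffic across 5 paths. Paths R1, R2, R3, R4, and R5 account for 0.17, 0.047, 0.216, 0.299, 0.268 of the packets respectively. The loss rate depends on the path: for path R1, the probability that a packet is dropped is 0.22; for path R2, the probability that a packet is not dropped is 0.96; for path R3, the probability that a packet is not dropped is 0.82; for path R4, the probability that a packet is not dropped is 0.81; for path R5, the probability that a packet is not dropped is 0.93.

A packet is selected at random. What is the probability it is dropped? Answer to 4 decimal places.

P(L|R2) = 1 − 0.96 = 0.04.
P(L|R3) = 1 − 0.82 = 0.18.
P(L|R4) = 1 − 0.81 = 0.19.
P(L|R5) = 1 − 0.93 = 0.07.
By the law of total probability,
P(L) = P(L|R1)·P(R1) + P(L|R2)·P(R2) + P(L|R3)·P(R3) + P(L|R4)·P(R4) + P(L|R5)·P(R5)
      = 0.22·0.17 + 0.04·0.047 + 0.18·0.216 + 0.19·0.299 + 0.07·0.268
      = 0.0374 + 0.00188 + 0.03888 + 0.05681 + 0.01876 = 0.15373

0.1537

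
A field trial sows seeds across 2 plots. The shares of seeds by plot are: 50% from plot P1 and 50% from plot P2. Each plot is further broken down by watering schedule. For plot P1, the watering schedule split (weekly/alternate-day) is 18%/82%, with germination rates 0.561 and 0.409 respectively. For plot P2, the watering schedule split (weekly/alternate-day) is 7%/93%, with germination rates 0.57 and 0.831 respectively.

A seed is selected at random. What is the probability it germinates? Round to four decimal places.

0.6245

P(G|P1) = 0.18·0.561 + 0.82·0.409 = 0.10098 + 0.33538 = 0.43636
P(G|P2) = 0.07·0.57 + 0.93·0.831 = 0.0399 + 0.77283 = 0.81273
By total probability over the outer partition,
P(G) = 0.5·0.43636 + 0.5·0.81273
      = 0.21818 + 0.406365 = 0.624545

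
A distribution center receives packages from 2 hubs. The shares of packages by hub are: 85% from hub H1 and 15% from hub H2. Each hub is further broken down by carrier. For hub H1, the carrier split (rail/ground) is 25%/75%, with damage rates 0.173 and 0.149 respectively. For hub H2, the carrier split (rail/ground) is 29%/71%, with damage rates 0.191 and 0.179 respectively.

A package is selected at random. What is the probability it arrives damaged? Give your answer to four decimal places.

P(D) ≈ 0.1591

P(D|H1) = 0.25·0.173 + 0.75·0.149 = 0.04325 + 0.11175 = 0.155
P(D|H2) = 0.29·0.191 + 0.71·0.179 = 0.05539 + 0.12709 = 0.18248
By total probability over the outer partition,
P(D) = 0.85·0.155 + 0.15·0.18248
      = 0.13175 + 0.027372 = 0.159122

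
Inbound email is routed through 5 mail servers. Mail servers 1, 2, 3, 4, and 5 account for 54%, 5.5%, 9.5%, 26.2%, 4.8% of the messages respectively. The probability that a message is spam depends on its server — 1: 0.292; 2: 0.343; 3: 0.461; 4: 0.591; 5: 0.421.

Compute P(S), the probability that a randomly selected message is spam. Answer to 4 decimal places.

0.3954

P(S) = P(S|1)·P(1) + P(S|2)·P(2) + P(S|3)·P(3) + P(S|4)·P(4) + P(S|5)·P(5)
      = 0.292·0.54 + 0.343·0.055 + 0.461·0.095 + 0.591·0.262 + 0.421·0.048
      = 0.15768 + 0.018865 + 0.043795 + 0.154842 + 0.020208 = 0.39539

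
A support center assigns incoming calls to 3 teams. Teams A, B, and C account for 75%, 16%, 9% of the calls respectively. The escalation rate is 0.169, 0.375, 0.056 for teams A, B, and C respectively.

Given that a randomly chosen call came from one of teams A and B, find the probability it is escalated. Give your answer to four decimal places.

0.2052

Let S = {A, B}.
P(S) = 0.75 + 0.16 = 0.91.
P(E ∩ S) = 0.169·0.75 + 0.375·0.16 = 0.12675 + 0.06 = 0.18675.
P(E | S) = 0.18675 / 0.91 = 0.205220…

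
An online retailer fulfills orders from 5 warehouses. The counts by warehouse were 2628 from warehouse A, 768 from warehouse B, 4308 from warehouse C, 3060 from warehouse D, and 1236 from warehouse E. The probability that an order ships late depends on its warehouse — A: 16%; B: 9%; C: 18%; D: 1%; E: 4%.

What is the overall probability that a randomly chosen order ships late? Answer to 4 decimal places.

0.1121

Total: 2628 + 768 + 4308 + 3060 + 1236 = 12000.
P(A) = 2628/12000 = 0.219. P(B) = 768/12000 = 0.064. P(C) = 4308/12000 = 0.359. P(D) = 3060/12000 = 0.255. P(E) = 1236/12000 = 0.103.
P(L) = P(L|A)·P(A) + P(L|B)·P(B) + P(L|C)·P(C) + P(L|D)·P(D) + P(L|E)·P(E)
      = 0.16·0.219 + 0.09·0.064 + 0.18·0.359 + 0.01·0.255 + 0.04·0.103
      = 0.03504 + 0.00576 + 0.06462 + 0.00255 + 0.00412 = 0.11209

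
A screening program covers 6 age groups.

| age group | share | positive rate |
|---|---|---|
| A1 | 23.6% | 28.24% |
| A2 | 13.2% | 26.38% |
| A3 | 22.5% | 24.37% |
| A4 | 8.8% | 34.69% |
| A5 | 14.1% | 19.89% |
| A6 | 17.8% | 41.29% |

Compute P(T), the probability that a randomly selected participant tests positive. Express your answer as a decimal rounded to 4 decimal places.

P(T) ≈ 0.2884

Using total probability over the partition,
P(T) = P(T|A1)·P(A1) + P(T|A2)·P(A2) + P(T|A3)·P(A3) + P(T|A4)·P(A4) + P(T|A5)·P(A5) + P(T|A6)·P(A6)
      = 0.2824·0.236 + 0.2638·0.132 + 0.2437·0.225 + 0.3469·0.088 + 0.1989·0.141 + 0.4129·0.178
      = 0.0666464 + 0.0348216 + 0.0548325 + 0.0305272 + 0.0280449 + 0.0734962 = 0.2883688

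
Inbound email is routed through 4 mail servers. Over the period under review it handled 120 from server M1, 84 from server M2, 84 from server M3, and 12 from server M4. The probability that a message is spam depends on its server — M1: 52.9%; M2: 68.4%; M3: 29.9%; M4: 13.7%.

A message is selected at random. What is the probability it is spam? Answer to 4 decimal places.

Total: 120 + 84 + 84 + 12 = 300.
P(M1) = 120/300 = 0.4. P(M2) = 84/300 = 0.28. P(M3) = 84/300 = 0.28. P(M4) = 12/300 = 0.04.
P(S) = P(S|M1)·P(M1) + P(S|M2)·P(M2) + P(S|M3)·P(M3) + P(S|M4)·P(M4)
      = 0.529·0.4 + 0.684·0.28 + 0.299·0.28 + 0.137·0.04
      = 0.2116 + 0.19152 + 0.08372 + 0.00548 = 0.49232

0.4923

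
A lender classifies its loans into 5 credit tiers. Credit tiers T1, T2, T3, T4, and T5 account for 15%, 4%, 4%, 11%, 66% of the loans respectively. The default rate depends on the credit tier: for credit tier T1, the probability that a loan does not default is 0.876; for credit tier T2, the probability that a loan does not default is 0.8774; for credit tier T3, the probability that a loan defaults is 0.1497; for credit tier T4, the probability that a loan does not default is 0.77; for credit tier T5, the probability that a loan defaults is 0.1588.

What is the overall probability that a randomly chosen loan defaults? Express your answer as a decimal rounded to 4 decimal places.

0.1596

P(D|T1) = 1 − 0.876 = 0.124.
P(D|T2) = 1 − 0.8774 = 0.1226.
P(D|T4) = 1 − 0.77 = 0.23.
P(D) = P(D|T1)·P(T1) + P(D|T2)·P(T2) + P(D|T3)·P(T3) + P(D|T4)·P(T4) + P(D|T5)·P(T5)
      = 0.124·0.15 + 0.1226·0.04 + 0.1497·0.04 + 0.23·0.11 + 0.1588·0.66
      = 0.0186 + 0.004904 + 0.005988 + 0.0253 + 0.104808 = 0.1596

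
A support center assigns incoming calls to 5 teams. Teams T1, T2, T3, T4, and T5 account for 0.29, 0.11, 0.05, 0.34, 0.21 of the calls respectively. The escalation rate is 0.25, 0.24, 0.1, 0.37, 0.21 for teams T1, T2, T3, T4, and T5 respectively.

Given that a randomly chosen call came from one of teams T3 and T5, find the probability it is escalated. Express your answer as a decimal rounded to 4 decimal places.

0.1888

Let S = {T3, T5}.
P(S) = 0.05 + 0.21 = 0.26.
P(E ∩ S) = 0.1·0.05 + 0.21·0.21 = 0.005 + 0.0441 = 0.0491.
P(E | S) = 0.0491 / 0.26 = 0.188846…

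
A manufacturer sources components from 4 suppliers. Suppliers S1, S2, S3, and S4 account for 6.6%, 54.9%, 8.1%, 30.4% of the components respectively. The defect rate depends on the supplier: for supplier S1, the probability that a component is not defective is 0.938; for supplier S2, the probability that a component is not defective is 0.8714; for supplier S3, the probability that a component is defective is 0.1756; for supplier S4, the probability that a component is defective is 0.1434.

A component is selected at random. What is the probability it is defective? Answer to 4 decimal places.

P(D|S1) = 1 − 0.938 = 0.062.
P(D|S2) = 1 − 0.8714 = 0.1286.
Using total probability over the partition,
P(D) = P(D|S1)·P(S1) + P(D|S2)·P(S2) + P(D|S3)·P(S3) + P(D|S4)·P(S4)
      = 0.062·0.066 + 0.1286·0.549 + 0.1756·0.081 + 0.1434·0.304
      = 0.004092 + 0.0706014 + 0.0142236 + 0.0435936 = 0.1325106

0.1325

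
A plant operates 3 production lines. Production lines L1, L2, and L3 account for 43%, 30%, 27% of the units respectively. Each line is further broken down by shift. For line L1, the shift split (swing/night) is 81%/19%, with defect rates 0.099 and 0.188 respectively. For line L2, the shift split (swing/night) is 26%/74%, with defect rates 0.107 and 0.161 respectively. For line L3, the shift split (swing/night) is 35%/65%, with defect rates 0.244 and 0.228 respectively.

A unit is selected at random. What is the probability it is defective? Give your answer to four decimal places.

P(D|L1) = 0.81·0.099 + 0.19·0.188 = 0.08019 + 0.03572 = 0.11591
P(D|L2) = 0.26·0.107 + 0.74·0.161 = 0.02782 + 0.11914 = 0.14696
P(D|L3) = 0.35·0.244 + 0.65·0.228 = 0.0854 + 0.1482 = 0.2336
Then overall,
P(D) = 0.43·0.11591 + 0.3·0.14696 + 0.27·0.2336
      = 0.0498413 + 0.044088 + 0.063072 = 0.1570013

P(D) ≈ 0.1570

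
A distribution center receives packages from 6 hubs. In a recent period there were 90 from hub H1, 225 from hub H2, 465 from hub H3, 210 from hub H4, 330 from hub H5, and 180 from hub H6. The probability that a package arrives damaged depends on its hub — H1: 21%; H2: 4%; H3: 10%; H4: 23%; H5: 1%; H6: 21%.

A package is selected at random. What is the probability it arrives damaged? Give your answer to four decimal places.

0.1092

Total: 90 + 225 + 465 + 210 + 330 + 180 = 1500.
P(H1) = 90/1500 = 0.06. P(H2) = 225/1500 = 0.15. P(H3) = 465/1500 = 0.31. P(H4) = 210/1500 = 0.14. P(H5) = 330/1500 = 0.22. P(H6) = 180/1500 = 0.12.
P(D) = P(D|H1)·P(H1) + P(D|H2)·P(H2) + P(D|H3)·P(H3) + P(D|H4)·P(H4) + P(D|H5)·P(H5) + P(D|H6)·P(H6)
      = 0.21·0.06 + 0.04·0.15 + 0.1·0.31 + 0.23·0.14 + 0.01·0.22 + 0.21·0.12
      = 0.0126 + 0.006 + 0.031 + 0.0322 + 0.0022 + 0.0252 = 0.1092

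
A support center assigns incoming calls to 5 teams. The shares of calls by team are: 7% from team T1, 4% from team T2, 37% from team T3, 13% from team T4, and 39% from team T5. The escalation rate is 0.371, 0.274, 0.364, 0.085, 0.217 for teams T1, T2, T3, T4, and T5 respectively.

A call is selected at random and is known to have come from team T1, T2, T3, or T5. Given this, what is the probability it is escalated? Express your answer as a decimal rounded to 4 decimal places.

0.2945

Let S = {T1, T2, T3, T5}.
P(S) = 0.07 + 0.04 + 0.37 + 0.39 = 0.87.
P(E ∩ S) = 0.371·0.07 + 0.274·0.04 + 0.364·0.37 + 0.217·0.39 = 0.02597 + 0.01096 + 0.13468 + 0.08463 = 0.25624.
P(E | S) = 0.25624 / 0.87 = 0.294529…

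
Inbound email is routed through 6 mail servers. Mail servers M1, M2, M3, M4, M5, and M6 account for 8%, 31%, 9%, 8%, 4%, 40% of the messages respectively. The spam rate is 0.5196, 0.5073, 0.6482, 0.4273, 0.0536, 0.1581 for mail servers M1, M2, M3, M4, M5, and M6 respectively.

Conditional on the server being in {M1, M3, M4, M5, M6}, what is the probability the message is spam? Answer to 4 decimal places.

Let J = {M1, M3, M4, M5, M6}.
P(J) = 0.08 + 0.09 + 0.08 + 0.04 + 0.4 = 0.69.
P(S ∩ J) = 0.5196·0.08 + 0.6482·0.09 + 0.4273·0.08 + 0.0536·0.04 + 0.1581·0.4 = 0.041568 + 0.058338 + 0.034184 + 0.002144 + 0.06324 = 0.199474.
P(S | J) = 0.199474 / 0.69 = 0.289093…

P(S|J) ≈ 0.2891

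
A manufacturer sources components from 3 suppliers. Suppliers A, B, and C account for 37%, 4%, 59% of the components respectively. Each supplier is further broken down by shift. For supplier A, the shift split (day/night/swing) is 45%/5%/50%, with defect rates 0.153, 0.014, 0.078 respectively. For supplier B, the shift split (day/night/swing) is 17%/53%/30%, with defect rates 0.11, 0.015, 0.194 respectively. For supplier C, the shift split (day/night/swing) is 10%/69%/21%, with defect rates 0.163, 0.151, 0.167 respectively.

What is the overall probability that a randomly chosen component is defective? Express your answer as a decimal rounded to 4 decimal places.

0.1353

P(D|A) = 0.45·0.153 + 0.05·0.014 + 0.5·0.078 = 0.06885 + 0.0007 + 0.039 = 0.10855
P(D|B) = 0.17·0.11 + 0.53·0.015 + 0.3·0.194 = 0.0187 + 0.00795 + 0.0582 = 0.08485
P(D|C) = 0.1·0.163 + 0.69·0.151 + 0.21·0.167 = 0.0163 + 0.10419 + 0.03507 = 0.15556
Then overall,
P(D) = 0.37·0.10855 + 0.04·0.08485 + 0.59·0.15556
      = 0.0401635 + 0.003394 + 0.0917804 = 0.1353379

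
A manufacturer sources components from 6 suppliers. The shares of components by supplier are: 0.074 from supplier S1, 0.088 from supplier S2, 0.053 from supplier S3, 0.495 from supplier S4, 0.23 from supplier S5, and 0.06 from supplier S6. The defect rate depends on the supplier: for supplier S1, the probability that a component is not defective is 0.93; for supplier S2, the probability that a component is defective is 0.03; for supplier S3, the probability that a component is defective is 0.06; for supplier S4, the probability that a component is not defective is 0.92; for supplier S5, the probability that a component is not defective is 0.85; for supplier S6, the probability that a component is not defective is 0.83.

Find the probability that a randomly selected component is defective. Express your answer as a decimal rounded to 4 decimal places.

P(D|S1) = 1 − 0.93 = 0.07.
P(D|S4) = 1 − 0.92 = 0.08.
P(D|S5) = 1 − 0.85 = 0.15.
P(D|S6) = 1 − 0.83 = 0.17.
P(D) = P(D|S1)·P(S1) + P(D|S2)·P(S2) + P(D|S3)·P(S3) + P(D|S4)·P(S4) + P(D|S5)·P(S5) + P(D|S6)·P(S6)
      = 0.07·0.074 + 0.03·0.088 + 0.06·0.053 + 0.08·0.495 + 0.15·0.23 + 0.17·0.06
      = 0.00518 + 0.00264 + 0.00318 + 0.0396 + 0.0345 + 0.0102 = 0.0953

P(D) ≈ 0.0953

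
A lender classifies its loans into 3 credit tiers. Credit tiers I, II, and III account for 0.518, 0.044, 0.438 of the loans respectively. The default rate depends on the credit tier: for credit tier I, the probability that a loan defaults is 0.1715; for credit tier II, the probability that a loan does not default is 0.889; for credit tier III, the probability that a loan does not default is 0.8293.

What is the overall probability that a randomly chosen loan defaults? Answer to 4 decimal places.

P(D|II) = 1 − 0.889 = 0.111.
P(D|III) = 1 − 0.8293 = 0.1707.
Using total probability over the partition,
P(D) = P(D|I)·P(I) + P(D|II)·P(II) + P(D|III)·P(III)
      = 0.1715·0.518 + 0.111·0.044 + 0.1707·0.438
      = 0.088837 + 0.004884 + 0.0747666 = 0.1684876

P(D) ≈ 0.1685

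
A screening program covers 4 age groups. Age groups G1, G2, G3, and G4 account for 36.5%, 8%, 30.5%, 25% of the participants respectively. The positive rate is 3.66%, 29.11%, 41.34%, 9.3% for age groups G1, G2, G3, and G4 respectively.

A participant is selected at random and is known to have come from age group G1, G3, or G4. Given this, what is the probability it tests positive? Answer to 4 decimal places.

0.1768

Let S = {G1, G3, G4}.
P(S) = 0.365 + 0.305 + 0.25 = 0.92.
P(T ∩ S) = 0.0366·0.365 + 0.4134·0.305 + 0.093·0.25 = 0.013359 + 0.126087 + 0.02325 = 0.162696.
P(T | S) = 0.162696 / 0.92 = 0.176843…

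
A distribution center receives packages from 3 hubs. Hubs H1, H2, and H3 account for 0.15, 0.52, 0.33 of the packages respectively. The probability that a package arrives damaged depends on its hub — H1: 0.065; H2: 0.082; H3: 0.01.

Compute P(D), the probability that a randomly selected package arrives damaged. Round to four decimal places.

Using total probability over the partition,
P(D) = P(D|H1)·P(H1) + P(D|H2)·P(H2) + P(D|H3)·P(H3)
      = 0.065·0.15 + 0.082·0.52 + 0.01·0.33
      = 0.00975 + 0.04264 + 0.0033 = 0.05569

P(D) ≈ 0.0557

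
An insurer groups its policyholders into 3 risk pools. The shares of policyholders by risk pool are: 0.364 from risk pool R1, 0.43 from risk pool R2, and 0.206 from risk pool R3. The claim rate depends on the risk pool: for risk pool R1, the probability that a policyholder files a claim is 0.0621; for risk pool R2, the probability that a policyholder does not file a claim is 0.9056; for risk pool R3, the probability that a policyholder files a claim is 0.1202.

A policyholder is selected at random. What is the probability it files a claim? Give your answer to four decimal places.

0.0880

P(C|R2) = 1 − 0.9056 = 0.0944.
P(C) = P(C|R1)·P(R1) + P(C|R2)·P(R2) + P(C|R3)·P(R3)
      = 0.0621·0.364 + 0.0944·0.43 + 0.1202·0.206
      = 0.0226044 + 0.040592 + 0.0247612 = 0.0879576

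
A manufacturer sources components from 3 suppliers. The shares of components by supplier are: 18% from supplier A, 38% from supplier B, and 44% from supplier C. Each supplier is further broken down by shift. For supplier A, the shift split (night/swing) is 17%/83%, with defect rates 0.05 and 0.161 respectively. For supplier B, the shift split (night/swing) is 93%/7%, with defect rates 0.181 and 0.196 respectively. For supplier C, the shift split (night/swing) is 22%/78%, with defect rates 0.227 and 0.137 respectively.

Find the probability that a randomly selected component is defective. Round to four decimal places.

P(D) ≈ 0.1638

P(D|A) = 0.17·0.05 + 0.83·0.161 = 0.0085 + 0.13363 = 0.14213
P(D|B) = 0.93·0.181 + 0.07·0.196 = 0.16833 + 0.01372 = 0.18205
P(D|C) = 0.22·0.227 + 0.78·0.137 = 0.04994 + 0.10686 = 0.1568
By total probability over the outer partition,
P(D) = 0.18·0.14213 + 0.38·0.18205 + 0.44·0.1568
      = 0.0255834 + 0.069179 + 0.068992 = 0.1637544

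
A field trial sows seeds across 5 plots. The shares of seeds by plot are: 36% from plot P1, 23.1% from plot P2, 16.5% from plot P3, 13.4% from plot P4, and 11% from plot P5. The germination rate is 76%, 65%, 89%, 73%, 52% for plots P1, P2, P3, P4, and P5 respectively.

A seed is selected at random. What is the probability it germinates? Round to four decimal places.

P(G) = P(G|P1)·P(P1) + P(G|P2)·P(P2) + P(G|P3)·P(P3) + P(G|P4)·P(P4) + P(G|P5)·P(P5)
      = 0.76·0.36 + 0.65·0.231 + 0.89·0.165 + 0.73·0.134 + 0.52·0.11
      = 0.2736 + 0.15015 + 0.14685 + 0.09782 + 0.0572 = 0.72562

P(G) ≈ 0.7256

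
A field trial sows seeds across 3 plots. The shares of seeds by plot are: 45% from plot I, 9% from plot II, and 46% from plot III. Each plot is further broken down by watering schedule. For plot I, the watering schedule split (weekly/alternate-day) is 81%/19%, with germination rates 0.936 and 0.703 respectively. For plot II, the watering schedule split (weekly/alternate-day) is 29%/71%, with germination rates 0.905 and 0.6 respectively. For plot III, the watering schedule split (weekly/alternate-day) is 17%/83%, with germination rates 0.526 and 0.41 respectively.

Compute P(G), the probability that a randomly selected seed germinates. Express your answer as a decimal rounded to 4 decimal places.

P(G) ≈ 0.6609

P(G|I) = 0.81·0.936 + 0.19·0.703 = 0.75816 + 0.13357 = 0.89173
P(G|II) = 0.29·0.905 + 0.71·0.6 = 0.26245 + 0.426 = 0.68845
P(G|III) = 0.17·0.526 + 0.83·0.41 = 0.08942 + 0.3403 = 0.42972
Then overall,
P(G) = 0.45·0.89173 + 0.09·0.68845 + 0.46·0.42972
      = 0.4012785 + 0.0619605 + 0.1976712 = 0.6609102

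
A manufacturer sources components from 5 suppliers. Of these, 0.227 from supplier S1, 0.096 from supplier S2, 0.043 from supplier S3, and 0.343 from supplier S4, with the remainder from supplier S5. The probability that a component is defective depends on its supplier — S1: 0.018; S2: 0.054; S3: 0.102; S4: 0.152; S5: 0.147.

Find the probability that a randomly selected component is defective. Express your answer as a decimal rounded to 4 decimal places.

0.1086

P(S5) = 1 − (0.227 + 0.096 + 0.043 + 0.343) = 0.291.
P(D) = P(D|S1)·P(S1) + P(D|S2)·P(S2) + P(D|S3)·P(S3) + P(D|S4)·P(S4) + P(D|S5)·P(S5)
      = 0.018·0.227 + 0.054·0.096 + 0.102·0.043 + 0.152·0.343 + 0.147·0.291
      = 0.004086 + 0.005184 + 0.004386 + 0.052136 + 0.042777 = 0.108569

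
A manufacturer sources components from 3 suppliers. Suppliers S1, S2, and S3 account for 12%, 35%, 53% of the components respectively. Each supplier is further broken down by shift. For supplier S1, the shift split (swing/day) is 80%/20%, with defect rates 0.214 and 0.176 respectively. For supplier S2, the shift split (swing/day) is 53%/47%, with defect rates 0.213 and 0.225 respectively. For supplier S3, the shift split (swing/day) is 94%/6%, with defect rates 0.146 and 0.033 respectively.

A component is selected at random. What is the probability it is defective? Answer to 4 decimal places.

P(D|S1) = 0.8·0.214 + 0.2·0.176 = 0.1712 + 0.0352 = 0.2064
P(D|S2) = 0.53·0.213 + 0.47·0.225 = 0.11289 + 0.10575 = 0.21864
P(D|S3) = 0.94·0.146 + 0.06·0.033 = 0.13724 + 0.00198 = 0.13922
By total probability over the outer partition,
P(D) = 0.12·0.2064 + 0.35·0.21864 + 0.53·0.13922
      = 0.024768 + 0.076524 + 0.0737866 = 0.1750786

P(D) ≈ 0.1751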